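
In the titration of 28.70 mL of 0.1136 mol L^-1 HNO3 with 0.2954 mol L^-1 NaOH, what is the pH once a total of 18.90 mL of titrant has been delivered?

n(acid) = 0.1136 x 0.02870 = 0.003260 mol; n(NaOH) added = 0.2954 x 0.01890 = 0.005583 mol.
Base is in excess by 0.005583 - 0.003260 = 0.002323 mol in a total volume of 0.04760 L.
[OH^-] = 0.002323/0.04760 = 0.04880 M, so pOH = 1.31 and pH = 14.00 - 1.31 = 12.69.

12.69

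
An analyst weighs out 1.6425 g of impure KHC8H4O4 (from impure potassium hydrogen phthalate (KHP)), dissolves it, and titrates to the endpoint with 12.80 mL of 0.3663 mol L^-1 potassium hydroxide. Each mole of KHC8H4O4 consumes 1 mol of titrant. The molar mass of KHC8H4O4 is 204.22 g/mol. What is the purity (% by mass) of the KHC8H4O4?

58.3%

n(KOH) = 0.3663 x 0.01280 = 0.004689 mol.
n(KHC8H4O4) = 0.004689 / 1 = 0.004689 mol.
mass of KHC8H4O4 = 0.004689 x 204.22 = 0.9575 g.
% purity = 0.9575 / 1.6425 x 100 = 58.3%.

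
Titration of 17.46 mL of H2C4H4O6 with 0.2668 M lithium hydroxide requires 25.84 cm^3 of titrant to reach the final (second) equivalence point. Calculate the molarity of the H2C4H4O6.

0.197 M

n(LiOH) = 0.2668 x 0.02584 = 0.006894 mol.
At the final (second) equivalence point, 2 mol OH^- react per mol H2C4H4O6, so n(H2C4H4O6) = 0.006894 / 2 = 0.003447 mol.
[H2C4H4O6] = 0.003447 / 0.01746 L = 0.197 M.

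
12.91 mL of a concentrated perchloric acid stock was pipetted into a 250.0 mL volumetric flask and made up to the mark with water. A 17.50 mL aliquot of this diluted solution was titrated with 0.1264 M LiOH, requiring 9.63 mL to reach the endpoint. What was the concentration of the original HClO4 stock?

1.35 M

n(LiOH) = 0.1264 x 0.009630 = 0.001217 mol.
n(HClO4) in the aliquot = 0.001217 mol.
[diluted HClO4] = 0.001217 / 0.01750 = 0.06956 M.
Dilution factor = 250.0/12.91 = 19.36, so [stock] = 0.06956 x 19.36 = 1.35 M.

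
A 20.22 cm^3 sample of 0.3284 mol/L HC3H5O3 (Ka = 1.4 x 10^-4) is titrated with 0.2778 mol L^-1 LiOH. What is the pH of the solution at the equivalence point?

8.52

n(HC3H5O3) = 0.3284 x 0.02022 = 0.006640 mol; V(LiOH) at equivalence = 0.006640/0.2778 = 0.02390 L.
At equivalence all the acid is converted to C3H5O3-; total volume = 0.02022 + 0.02390 = 0.04412 L, so [C3H5O3-] = 0.006640/0.04412 = 0.1505 M.
Kb = Kw/Ka = 1.0e-14 / 1.4 x 10^-4 = 7.14e-11.
[OH^-] = sqrt(Kb x [C3H5O3-]) = sqrt(7.14e-11 x 0.1505) = 3.28e-6 M.
pOH = 5.48, so pH = 14.00 - 5.48 = 8.52.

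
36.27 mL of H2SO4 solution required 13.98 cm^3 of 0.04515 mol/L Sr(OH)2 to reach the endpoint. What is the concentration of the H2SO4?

n(Sr(OH)2) delivered = 0.04515 x 0.01398 = 0.0006312 mol.
For a 1:1 reaction, n(H2SO4) = 0.0006312 mol.
[H2SO4] = 0.0006312 mol / 0.03627 L = 0.0174 M.

0.0174 M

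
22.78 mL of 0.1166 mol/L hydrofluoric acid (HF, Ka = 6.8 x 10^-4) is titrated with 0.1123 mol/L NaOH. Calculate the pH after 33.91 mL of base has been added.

n(acid) = 0.1166 x 0.02278 = 0.002656 mol; n(NaOH) added = 0.1123 x 0.03391 = 0.003808 mol.
Base is in excess by 0.003808 - 0.002656 = 0.001152 mol in a total volume of 0.05669 L.
[OH^-] = 0.001152/0.05669 = 0.02032 M, so pOH = 1.69 and pH = 14.00 - 1.69 = 12.31.

12.31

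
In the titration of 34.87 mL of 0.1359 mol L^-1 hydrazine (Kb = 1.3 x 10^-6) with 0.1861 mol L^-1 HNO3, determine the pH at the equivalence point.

n(N2H4) = 0.1359 x 0.03487 = 0.004739 mol; V(HNO3) at equivalence = 0.004739/0.1861 = 0.02546 L.
At equivalence the base is fully converted to N2H5+; total volume = 0.06033 L, so [N2H5+] = 0.004739/0.06033 = 0.07854 M.
Ka(N2H5+) = Kw/Kb = 1.0e-14 / 1.3 x 10^-6 = 7.69e-9.
[H^+] = sqrt(Ka x [N2H5+]) = sqrt(7.69e-9 x 0.07854) = 2.46e-5 M.
pH = -log(2.46e-5) = 4.61.

4.61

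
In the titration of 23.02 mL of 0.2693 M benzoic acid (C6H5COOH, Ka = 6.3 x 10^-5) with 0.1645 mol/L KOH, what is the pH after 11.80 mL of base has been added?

Initial n(C6H5COOH) = 0.2693 x 0.02302 = 0.006199 mol.
n(KOH) added = 0.1645 x 0.01180 = 0.001941 mol, converting that many moles of C6H5COOH to C6H5COO-.
Remaining n(C6H5COOH) = 0.004258 mol; n(C6H5COO-) = 0.001941 mol.
By Henderson-Hasselbalch, pH = pKa + log([A^-]/[HA]) = 4.20 + log(0.001941/0.004258) = 4.20 + (-0.34) = 3.86.

3.86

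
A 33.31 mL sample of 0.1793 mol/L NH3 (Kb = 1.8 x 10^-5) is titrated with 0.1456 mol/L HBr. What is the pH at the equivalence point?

5.18

n(NH3) = 0.1793 x 0.03331 = 0.005972 mol; V(HBr) at equivalence = 0.005972/0.1456 = 0.04102 L.
At equivalence the base is fully converted to NH4+; total volume = 0.07433 L, so [NH4+] = 0.005972/0.07433 = 0.08035 M.
Ka(NH4+) = Kw/Kb = 1.0e-14 / 1.8 x 10^-5 = 5.56e-10.
[H^+] = sqrt(Ka x [NH4+]) = sqrt(5.56e-10 x 0.08035) = 6.68e-6 M.
pH = -log(6.68e-6) = 5.18.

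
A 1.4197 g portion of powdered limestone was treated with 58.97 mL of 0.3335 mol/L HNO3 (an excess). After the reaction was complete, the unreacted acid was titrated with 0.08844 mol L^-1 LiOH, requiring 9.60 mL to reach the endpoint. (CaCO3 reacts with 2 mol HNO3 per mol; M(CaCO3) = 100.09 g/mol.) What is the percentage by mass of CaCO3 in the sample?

Total n(HNO3) added = 0.3335 x 0.05897 = 0.01967 mol.
n(LiOH) used = 0.08844 x 0.009600 = 0.0008490 mol, which equals the excess n(HNO3).
So n(HNO3) consumed by the sample = 0.01967 - 0.0008490 = 0.01882 mol.
n(CaCO3) = 0.01882 / 2 = 0.009409 mol.
mass CaCO3 = 0.009409 x 100.09 = 0.9417 g, so %CaCO3 = 0.9417/1.4197 x 100 = 66.3%.

66.3%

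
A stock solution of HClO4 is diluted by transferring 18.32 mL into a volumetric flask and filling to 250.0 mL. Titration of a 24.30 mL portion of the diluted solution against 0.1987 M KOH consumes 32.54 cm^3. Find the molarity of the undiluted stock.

n(KOH) = 0.1987 x 0.03254 = 0.006466 mol.
n(HClO4) in the aliquot = 0.006466 mol.
[diluted HClO4] = 0.006466 / 0.02430 = 0.2661 M.
Dilution factor = 250.0/18.32 = 13.65, so [stock] = 0.2661 x 13.65 = 3.63 M.

3.63 M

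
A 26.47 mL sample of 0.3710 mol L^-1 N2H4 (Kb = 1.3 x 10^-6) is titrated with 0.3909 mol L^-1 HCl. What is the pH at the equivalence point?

4.42

n(N2H4) = 0.3710 x 0.02647 = 0.009820 mol; V(HCl) at equivalence = 0.009820/0.3909 = 0.02512 L.
At equivalence the base is fully converted to N2H5+; total volume = 0.05159 L, so [N2H5+] = 0.009820/0.05159 = 0.1903 M.
Ka(N2H5+) = Kw/Kb = 1.0e-14 / 1.3 x 10^-6 = 7.69e-9.
[H^+] = sqrt(Ka x [N2H5+]) = sqrt(7.69e-9 x 0.1903) = 3.83e-5 M.
pH = -log(3.83e-5) = 4.42.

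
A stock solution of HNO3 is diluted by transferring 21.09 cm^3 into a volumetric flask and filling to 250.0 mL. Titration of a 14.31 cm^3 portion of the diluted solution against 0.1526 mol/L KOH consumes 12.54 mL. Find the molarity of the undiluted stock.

n(KOH) = 0.1526 x 0.01254 = 0.001914 mol.
n(HNO3) in the aliquot = 0.001914 mol.
[diluted HNO3] = 0.001914 / 0.01431 = 0.1337 M.
Dilution factor = 250.0/21.09 = 11.85, so [stock] = 0.1337 x 11.85 = 1.59 M.

1.59 M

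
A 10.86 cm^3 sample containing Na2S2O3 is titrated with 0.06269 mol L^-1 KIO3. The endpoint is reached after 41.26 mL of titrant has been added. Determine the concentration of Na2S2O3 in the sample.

n(KIO3) = 0.06269 x 0.04126 = 0.002587 mol.
From the balanced equation, 1 mol KIO3 reacts with 6 mol Na2S2O3, so n(Na2S2O3) = 0.002587 x 6/1 = 0.01552 mol.
[Na2S2O3] = 0.01552 / 0.01086 L = 1.43 M.

1.43 M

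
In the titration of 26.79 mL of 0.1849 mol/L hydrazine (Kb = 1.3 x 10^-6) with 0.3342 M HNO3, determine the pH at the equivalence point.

4.52

n(N2H4) = 0.1849 x 0.02679 = 0.004953 mol; V(HNO3) at equivalence = 0.004953/0.3342 = 0.01482 L.
At equivalence the base is fully converted to N2H5+; total volume = 0.04161 L, so [N2H5+] = 0.004953/0.04161 = 0.1190 M.
Ka(N2H5+) = Kw/Kb = 1.0e-14 / 1.3 x 10^-6 = 7.69e-9.
[H^+] = sqrt(Ka x [N2H5+]) = sqrt(7.69e-9 x 0.1190) = 3.03e-5 M.
pH = -log(3.03e-5) = 4.52.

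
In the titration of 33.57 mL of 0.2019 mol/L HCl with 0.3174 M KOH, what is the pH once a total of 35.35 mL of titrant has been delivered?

n(acid) = 0.2019 x 0.03357 = 0.006778 mol; n(KOH) added = 0.3174 x 0.03535 = 0.01122 mol.
Base is in excess by 0.01122 - 0.006778 = 0.004442 mol in a total volume of 0.06892 L.
[OH^-] = 0.004442/0.06892 = 0.06446 M, so pOH = 1.19 and pH = 14.00 - 1.19 = 12.81.

12.81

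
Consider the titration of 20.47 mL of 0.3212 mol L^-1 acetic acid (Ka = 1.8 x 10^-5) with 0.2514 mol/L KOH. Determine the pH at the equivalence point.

n(CH3COOH) = 0.3212 x 0.02047 = 0.006575 mol; V(KOH) at equivalence = 0.006575/0.2514 = 0.02615 L.
At equivalence all the acid is converted to CH3COO-; total volume = 0.02047 + 0.02615 = 0.04662 L, so [CH3COO-] = 0.006575/0.04662 = 0.1410 M.
Kb = Kw/Ka = 1.0e-14 / 1.8 x 10^-5 = 5.56e-10.
[OH^-] = sqrt(Kb x [CH3COO-]) = sqrt(5.56e-10 x 0.1410) = 8.85e-6 M.
pOH = 5.05, so pH = 14.00 - 5.05 = 8.95.

8.95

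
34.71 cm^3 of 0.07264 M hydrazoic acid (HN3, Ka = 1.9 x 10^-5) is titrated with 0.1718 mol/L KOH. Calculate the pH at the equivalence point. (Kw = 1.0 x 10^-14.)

n(HN3) = 0.07264 x 0.03471 = 0.002521 mol; V(KOH) at equivalence = 0.002521/0.1718 = 0.01468 L.
At equivalence all the acid is converted to N3-; total volume = 0.03471 + 0.01468 = 0.04939 L, so [N3-] = 0.002521/0.04939 = 0.05105 M.
Kb = Kw/Ka = 1.0e-14 / 1.9 x 10^-5 = 5.26e-10.
[OH^-] = sqrt(Kb x [N3-]) = sqrt(5.26e-10 x 0.05105) = 5.18e-6 M.
pOH = 5.29, so pH = 14.00 - 5.29 = 8.71.

8.71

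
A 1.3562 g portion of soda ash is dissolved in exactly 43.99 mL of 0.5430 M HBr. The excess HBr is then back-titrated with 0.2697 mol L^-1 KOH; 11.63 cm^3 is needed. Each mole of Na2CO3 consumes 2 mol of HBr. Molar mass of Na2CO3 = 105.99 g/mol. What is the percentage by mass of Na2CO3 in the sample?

81.1%

Total n(HBr) added = 0.5430 x 0.04399 = 0.02389 mol.
n(KOH) used = 0.2697 x 0.01163 = 0.003137 mol, which equals the excess n(HBr).
So n(HBr) consumed by the sample = 0.02389 - 0.003137 = 0.02075 mol.
n(Na2CO3) = 0.02075 / 2 = 0.01037 mol.
mass Na2CO3 = 0.01037 x 105.99 = 1.100 g, so %Na2CO3 = 1.100/1.3562 x 100 = 81.1%.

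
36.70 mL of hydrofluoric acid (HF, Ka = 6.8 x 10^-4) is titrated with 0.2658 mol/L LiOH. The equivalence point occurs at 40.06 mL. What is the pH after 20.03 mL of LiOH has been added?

20.03 mL is exactly half the equivalence volume (40.06/2), i.e. the half-equivalence point.
There, n(HA) = n(A^-), so pH = pKa = -log(6.8 x 10^-4) = 3.17.

3.17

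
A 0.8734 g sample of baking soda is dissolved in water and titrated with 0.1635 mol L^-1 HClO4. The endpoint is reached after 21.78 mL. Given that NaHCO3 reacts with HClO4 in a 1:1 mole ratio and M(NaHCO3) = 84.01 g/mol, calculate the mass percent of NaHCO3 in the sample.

34.3%

n(HClO4) = 0.1635 x 0.02178 = 0.003561 mol.
n(NaHCO3) = 0.003561 / 1 = 0.003561 mol.
mass of NaHCO3 = 0.003561 x 84.01 = 0.2992 g.
% purity = 0.2992 / 0.8734 x 100 = 34.3%.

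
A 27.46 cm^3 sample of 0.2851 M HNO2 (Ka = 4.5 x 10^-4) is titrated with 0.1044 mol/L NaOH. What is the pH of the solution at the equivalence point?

8.11

n(HNO2) = 0.2851 x 0.02746 = 0.007829 mol; V(NaOH) at equivalence = 0.007829/0.1044 = 0.07499 L.
At equivalence all the acid is converted to NO2-; total volume = 0.02746 + 0.07499 = 0.1024 L, so [NO2-] = 0.007829/0.1024 = 0.07642 M.
Kb = Kw/Ka = 1.0e-14 / 4.5 x 10^-4 = 2.22e-11.
[OH^-] = sqrt(Kb x [NO2-]) = sqrt(2.22e-11 x 0.07642) = 1.30e-6 M.
pOH = 5.89, so pH = 14.00 - 5.89 = 8.11.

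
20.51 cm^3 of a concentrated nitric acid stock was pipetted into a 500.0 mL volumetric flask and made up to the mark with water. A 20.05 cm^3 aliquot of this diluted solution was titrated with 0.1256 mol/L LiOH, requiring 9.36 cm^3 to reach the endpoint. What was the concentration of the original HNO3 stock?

n(LiOH) = 0.1256 x 0.009360 = 0.001176 mol.
n(HNO3) in the aliquot = 0.001176 mol.
[diluted HNO3] = 0.001176 / 0.02005 = 0.05863 M.
Dilution factor = 500.0/20.51 = 24.38, so [stock] = 0.05863 x 24.38 = 1.43 M.

1.43 M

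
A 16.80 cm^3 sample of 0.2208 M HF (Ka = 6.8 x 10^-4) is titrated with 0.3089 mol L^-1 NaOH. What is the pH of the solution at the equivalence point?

8.14

n(HF) = 0.2208 x 0.01680 = 0.003709 mol; V(NaOH) at equivalence = 0.003709/0.3089 = 0.01201 L.
At equivalence all the acid is converted to F-; total volume = 0.01680 + 0.01201 = 0.02881 L, so [F-] = 0.003709/0.02881 = 0.1288 M.
Kb = Kw/Ka = 1.0e-14 / 6.8 x 10^-4 = 1.47e-11.
[OH^-] = sqrt(Kb x [F-]) = sqrt(1.47e-11 x 0.1288) = 1.38e-6 M.
pOH = 5.86, so pH = 14.00 - 5.86 = 8.14.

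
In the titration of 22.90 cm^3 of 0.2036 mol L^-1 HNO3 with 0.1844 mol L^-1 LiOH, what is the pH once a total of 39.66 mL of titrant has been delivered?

n(acid) = 0.2036 x 0.02290 = 0.004662 mol; n(LiOH) added = 0.1844 x 0.03966 = 0.007313 mol.
Base is in excess by 0.007313 - 0.004662 = 0.002651 mol in a total volume of 0.06256 L.
[OH^-] = 0.002651/0.06256 = 0.04237 M, so pOH = 1.37 and pH = 14.00 - 1.37 = 12.63.

12.63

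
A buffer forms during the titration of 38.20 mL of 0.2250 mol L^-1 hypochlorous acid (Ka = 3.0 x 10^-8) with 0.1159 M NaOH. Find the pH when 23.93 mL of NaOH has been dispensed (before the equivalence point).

Initial n(HClO) = 0.2250 x 0.03820 = 0.008595 mol.
n(NaOH) added = 0.1159 x 0.02393 = 0.002773 mol, converting that many moles of HClO to ClO-.
Remaining n(HClO) = 0.005822 mol; n(ClO-) = 0.002773 mol.
By Henderson-Hasselbalch, pH = pKa + log([A^-]/[HA]) = 7.52 + log(0.002773/0.005822) = 7.52 + (-0.32) = 7.20.

7.20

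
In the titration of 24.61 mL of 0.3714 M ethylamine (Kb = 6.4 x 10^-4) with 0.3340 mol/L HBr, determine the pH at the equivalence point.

5.78

n(C2H5NH2) = 0.3714 x 0.02461 = 0.009140 mol; V(HBr) at equivalence = 0.009140/0.3340 = 0.02737 L.
At equivalence the base is fully converted to C2H5NH3+; total volume = 0.05198 L, so [C2H5NH3+] = 0.009140/0.05198 = 0.1759 M.
Ka(C2H5NH3+) = Kw/Kb = 1.0e-14 / 6.4 x 10^-4 = 1.56e-11.
[H^+] = sqrt(Ka x [C2H5NH3+]) = sqrt(1.56e-11 x 0.1759) = 1.66e-6 M.
pH = -log(1.66e-6) = 5.78.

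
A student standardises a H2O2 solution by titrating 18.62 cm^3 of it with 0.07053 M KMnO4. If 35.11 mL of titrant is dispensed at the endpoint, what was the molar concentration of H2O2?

0.332 M

n(KMnO4) = 0.07053 x 0.03511 = 0.002476 mol.
From the balanced equation, 2 mol KMnO4 reacts with 5 mol H2O2, so n(H2O2) = 0.002476 x 5/2 = 0.006191 mol.
[H2O2] = 0.006191 / 0.01862 L = 0.332 M.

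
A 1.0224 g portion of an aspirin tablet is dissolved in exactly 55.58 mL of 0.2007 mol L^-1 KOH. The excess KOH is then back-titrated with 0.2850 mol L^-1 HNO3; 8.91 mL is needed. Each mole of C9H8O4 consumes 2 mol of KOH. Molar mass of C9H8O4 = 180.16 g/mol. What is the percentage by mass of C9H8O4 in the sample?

Total n(KOH) added = 0.2007 x 0.05558 = 0.01115 mol.
n(HNO3) used = 0.2850 x 0.008910 = 0.002539 mol, which equals the excess n(KOH).
So n(KOH) consumed by the sample = 0.01115 - 0.002539 = 0.008616 mol.
n(C9H8O4) = 0.008616 / 2 = 0.004308 mol.
mass C9H8O4 = 0.004308 x 180.16 = 0.7761 g, so %C9H8O4 = 0.7761/1.0224 x 100 = 75.9%.

75.9%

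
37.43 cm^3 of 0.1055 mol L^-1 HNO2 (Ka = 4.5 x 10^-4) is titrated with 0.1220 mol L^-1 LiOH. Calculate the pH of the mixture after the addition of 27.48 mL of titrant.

4.10

Initial n(HNO2) = 0.1055 x 0.03743 = 0.003949 mol.
n(LiOH) added = 0.1220 x 0.02748 = 0.003353 mol, converting that many moles of HNO2 to NO2-.
Remaining n(HNO2) = 0.0005963 mol; n(NO2-) = 0.003353 mol.
By Henderson-Hasselbalch, pH = pKa + log([A^-]/[HA]) = 3.35 + log(0.003353/0.0005963) = 3.35 + (+0.75) = 4.10.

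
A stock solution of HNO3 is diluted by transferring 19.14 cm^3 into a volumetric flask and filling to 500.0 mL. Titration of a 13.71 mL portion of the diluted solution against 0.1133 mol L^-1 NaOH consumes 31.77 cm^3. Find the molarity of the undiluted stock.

n(NaOH) = 0.1133 x 0.03177 = 0.003600 mol.
n(HNO3) in the aliquot = 0.003600 mol.
[diluted HNO3] = 0.003600 / 0.01371 = 0.2625 M.
Dilution factor = 500.0/19.14 = 26.12, so [stock] = 0.2625 x 26.12 = 6.86 M.

6.86 M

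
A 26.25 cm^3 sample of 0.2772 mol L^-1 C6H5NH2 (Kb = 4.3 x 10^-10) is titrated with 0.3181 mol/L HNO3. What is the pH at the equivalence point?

2.73

n(C6H5NH2) = 0.2772 x 0.02625 = 0.007276 mol; V(HNO3) at equivalence = 0.007276/0.3181 = 0.02287 L.
At equivalence the base is fully converted to C6H5NH3+; total volume = 0.04912 L, so [C6H5NH3+] = 0.007276/0.04912 = 0.1481 M.
Ka(C6H5NH3+) = Kw/Kb = 1.0e-14 / 4.3 x 10^-10 = 2.33e-5.
[H^+] = sqrt(Ka x [C6H5NH3+]) = sqrt(2.33e-5 x 0.1481) = 0.00186 M.
pH = -log(0.00186) = 2.73.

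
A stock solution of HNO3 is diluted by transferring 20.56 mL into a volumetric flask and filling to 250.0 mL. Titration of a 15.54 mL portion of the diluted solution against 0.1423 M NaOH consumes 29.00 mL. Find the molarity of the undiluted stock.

n(NaOH) = 0.1423 x 0.02900 = 0.004127 mol.
n(HNO3) in the aliquot = 0.004127 mol.
[diluted HNO3] = 0.004127 / 0.01554 = 0.2656 M.
Dilution factor = 250.0/20.56 = 12.16, so [stock] = 0.2656 x 12.16 = 3.23 M.

3.23 M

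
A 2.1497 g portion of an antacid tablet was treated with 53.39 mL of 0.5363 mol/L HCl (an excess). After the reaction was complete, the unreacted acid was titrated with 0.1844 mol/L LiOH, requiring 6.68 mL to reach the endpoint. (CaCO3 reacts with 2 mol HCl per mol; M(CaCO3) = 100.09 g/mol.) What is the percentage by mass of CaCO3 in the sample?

63.8%

Total n(HCl) added = 0.5363 x 0.05339 = 0.02863 mol.
n(LiOH) used = 0.1844 x 0.006680 = 0.001232 mol, which equals the excess n(HCl).
So n(HCl) consumed by the sample = 0.02863 - 0.001232 = 0.02740 mol.
n(CaCO3) = 0.02740 / 2 = 0.01370 mol.
mass CaCO3 = 0.01370 x 100.09 = 1.371 g, so %CaCO3 = 1.371/2.1497 x 100 = 63.8%.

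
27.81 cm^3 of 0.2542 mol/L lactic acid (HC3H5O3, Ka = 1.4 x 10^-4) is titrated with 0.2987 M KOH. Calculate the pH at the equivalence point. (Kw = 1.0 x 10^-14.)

8.50

n(HC3H5O3) = 0.2542 x 0.02781 = 0.007069 mol; V(KOH) at equivalence = 0.007069/0.2987 = 0.02367 L.
At equivalence all the acid is converted to C3H5O3-; total volume = 0.02781 + 0.02367 = 0.05148 L, so [C3H5O3-] = 0.007069/0.05148 = 0.1373 M.
Kb = Kw/Ka = 1.0e-14 / 1.4 x 10^-4 = 7.14e-11.
[OH^-] = sqrt(Kb x [C3H5O3-]) = sqrt(7.14e-11 x 0.1373) = 3.13e-6 M.
pOH = 5.50, so pH = 14.00 - 5.50 = 8.50.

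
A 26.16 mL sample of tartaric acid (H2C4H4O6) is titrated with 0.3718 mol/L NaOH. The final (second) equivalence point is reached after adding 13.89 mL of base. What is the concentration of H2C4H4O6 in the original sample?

0.0987 M

n(NaOH) = 0.3718 x 0.01389 = 0.005164 mol.
At the final (second) equivalence point, 2 mol OH^- react per mol H2C4H4O6, so n(H2C4H4O6) = 0.005164 / 2 = 0.002582 mol.
[H2C4H4O6] = 0.002582 / 0.02616 L = 0.0987 M.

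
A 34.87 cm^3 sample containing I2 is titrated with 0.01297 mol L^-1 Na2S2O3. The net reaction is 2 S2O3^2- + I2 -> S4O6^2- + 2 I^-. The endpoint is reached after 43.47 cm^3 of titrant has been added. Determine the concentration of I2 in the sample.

n(Na2S2O3) = 0.01297 x 0.04347 = 0.0005638 mol.
From the balanced equation, 2 mol Na2S2O3 reacts with 1 mol I2, so n(I2) = 0.0005638 x 1/2 = 0.0002819 mol.
[I2] = 0.0002819 / 0.03487 L = 0.00808 M.

0.00808 M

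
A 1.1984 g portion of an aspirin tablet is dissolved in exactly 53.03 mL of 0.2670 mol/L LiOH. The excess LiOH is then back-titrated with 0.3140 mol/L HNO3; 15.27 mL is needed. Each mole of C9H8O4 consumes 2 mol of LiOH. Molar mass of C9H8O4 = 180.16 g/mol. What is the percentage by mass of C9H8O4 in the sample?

Total n(LiOH) added = 0.2670 x 0.05303 = 0.01416 mol.
n(HNO3) used = 0.3140 x 0.01527 = 0.004795 mol, which equals the excess n(LiOH).
So n(LiOH) consumed by the sample = 0.01416 - 0.004795 = 0.009364 mol.
n(C9H8O4) = 0.009364 / 2 = 0.004682 mol.
mass C9H8O4 = 0.004682 x 180.16 = 0.8435 g, so %C9H8O4 = 0.8435/1.1984 x 100 = 70.4%.

70.4%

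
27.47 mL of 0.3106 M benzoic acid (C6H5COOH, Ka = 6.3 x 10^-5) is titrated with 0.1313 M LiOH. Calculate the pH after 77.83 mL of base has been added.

n(acid) = 0.3106 x 0.02747 = 0.008532 mol; n(LiOH) added = 0.1313 x 0.07783 = 0.01022 mol.
Base is in excess by 0.01022 - 0.008532 = 0.001687 mol in a total volume of 0.1053 L.
[OH^-] = 0.001687/0.1053 = 0.01602 M, so pOH = 1.80 and pH = 14.00 - 1.80 = 12.20.

12.20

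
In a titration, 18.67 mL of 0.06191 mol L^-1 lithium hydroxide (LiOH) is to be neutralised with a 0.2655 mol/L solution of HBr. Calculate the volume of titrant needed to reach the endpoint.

4.35 mL

n(LiOH) = 0.06191 mol/L x 0.01867 L = 0.001156 mol.
At equivalence n(HBr) = n(LiOH) = 0.001156 mol.
V(HBr) = 0.001156 / 0.2655 = 0.004354 L = 4.35 mL.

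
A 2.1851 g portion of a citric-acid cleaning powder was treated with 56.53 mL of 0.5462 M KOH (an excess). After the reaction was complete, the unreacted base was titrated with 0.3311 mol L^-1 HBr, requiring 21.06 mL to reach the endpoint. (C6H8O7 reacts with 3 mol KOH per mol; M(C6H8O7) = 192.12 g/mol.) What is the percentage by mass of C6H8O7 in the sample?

70.1%

Total n(KOH) added = 0.5462 x 0.05653 = 0.03088 mol.
n(HBr) used = 0.3311 x 0.02106 = 0.006973 mol, which equals the excess n(KOH).
So n(KOH) consumed by the sample = 0.03088 - 0.006973 = 0.02390 mol.
n(C6H8O7) = 0.02390 / 3 = 0.007968 mol.
mass C6H8O7 = 0.007968 x 192.12 = 1.531 g, so %C6H8O7 = 1.531/2.1851 x 100 = 70.1%.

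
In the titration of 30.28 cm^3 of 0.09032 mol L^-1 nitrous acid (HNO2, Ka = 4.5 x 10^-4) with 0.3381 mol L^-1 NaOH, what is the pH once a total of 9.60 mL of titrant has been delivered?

n(acid) = 0.09032 x 0.03028 = 0.002735 mol; n(NaOH) added = 0.3381 x 0.009600 = 0.003246 mol.
Base is in excess by 0.003246 - 0.002735 = 0.0005109 mol in a total volume of 0.03988 L.
[OH^-] = 0.0005109/0.03988 = 0.01281 M, so pOH = 1.89 and pH = 14.00 - 1.89 = 12.11.

12.11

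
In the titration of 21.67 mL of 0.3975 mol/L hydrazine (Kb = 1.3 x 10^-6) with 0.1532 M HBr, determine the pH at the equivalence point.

n(N2H4) = 0.3975 x 0.02167 = 0.008614 mol; V(HBr) at equivalence = 0.008614/0.1532 = 0.05623 L.
At equivalence the base is fully converted to N2H5+; total volume = 0.07790 L, so [N2H5+] = 0.008614/0.07790 = 0.1106 M.
Ka(N2H5+) = Kw/Kb = 1.0e-14 / 1.3 x 10^-6 = 7.69e-9.
[H^+] = sqrt(Ka x [N2H5+]) = sqrt(7.69e-9 x 0.1106) = 2.92e-5 M.
pH = -log(2.92e-5) = 4.54.

4.54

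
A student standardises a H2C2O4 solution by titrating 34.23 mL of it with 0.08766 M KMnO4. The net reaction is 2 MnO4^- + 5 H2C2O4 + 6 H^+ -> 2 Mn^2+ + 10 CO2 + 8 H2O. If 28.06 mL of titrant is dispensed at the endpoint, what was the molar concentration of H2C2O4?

0.180 M

n(KMnO4) = 0.08766 x 0.02806 = 0.002460 mol.
From the balanced equation, 2 mol KMnO4 reacts with 5 mol H2C2O4, so n(H2C2O4) = 0.002460 x 5/2 = 0.006149 mol.
[H2C2O4] = 0.006149 / 0.03423 L = 0.180 M.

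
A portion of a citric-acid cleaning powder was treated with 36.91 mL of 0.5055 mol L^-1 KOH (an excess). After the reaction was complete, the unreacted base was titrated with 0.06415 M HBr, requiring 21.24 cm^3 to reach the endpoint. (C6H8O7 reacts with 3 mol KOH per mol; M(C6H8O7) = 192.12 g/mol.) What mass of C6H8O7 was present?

Total n(KOH) added = 0.5055 x 0.03691 = 0.01866 mol.
n(HBr) used = 0.06415 x 0.02124 = 0.001363 mol, which equals the excess n(KOH).
So n(KOH) consumed by the sample = 0.01866 - 0.001363 = 0.01730 mol.
n(C6H8O7) = 0.01730 / 3 = 0.005765 mol.
mass = 0.005765 mol x 192.12 g/mol = 1.11 g.

1.11 g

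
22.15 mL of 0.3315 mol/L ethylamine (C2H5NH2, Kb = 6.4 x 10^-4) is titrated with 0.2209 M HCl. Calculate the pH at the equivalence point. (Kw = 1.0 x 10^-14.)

5.84

n(C2H5NH2) = 0.3315 x 0.02215 = 0.007343 mol; V(HCl) at equivalence = 0.007343/0.2209 = 0.03324 L.
At equivalence the base is fully converted to C2H5NH3+; total volume = 0.05539 L, so [C2H5NH3+] = 0.007343/0.05539 = 0.1326 M.
Ka(C2H5NH3+) = Kw/Kb = 1.0e-14 / 6.4 x 10^-4 = 1.56e-11.
[H^+] = sqrt(Ka x [C2H5NH3+]) = sqrt(1.56e-11 x 0.1326) = 1.44e-6 M.
pH = -log(1.44e-6) = 5.84.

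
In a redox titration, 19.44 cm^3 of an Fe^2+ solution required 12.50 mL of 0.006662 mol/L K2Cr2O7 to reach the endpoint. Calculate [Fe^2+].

0.0257 M

n(K2Cr2O7) = 0.006662 x 0.01250 = 8.328e-5 mol.
From the balanced equation, 1 mol K2Cr2O7 reacts with 6 mol Fe^2+, so n(Fe^2+) = 8.328e-5 x 6/1 = 0.0004997 mol.
[Fe^2+] = 0.0004997 / 0.01944 L = 0.0257 M.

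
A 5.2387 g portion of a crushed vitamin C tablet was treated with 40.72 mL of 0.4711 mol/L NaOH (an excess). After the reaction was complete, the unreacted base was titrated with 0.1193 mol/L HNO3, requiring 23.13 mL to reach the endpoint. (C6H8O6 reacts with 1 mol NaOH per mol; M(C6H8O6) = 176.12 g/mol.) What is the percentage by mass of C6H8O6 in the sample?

Total n(NaOH) added = 0.4711 x 0.04072 = 0.01918 mol.
n(HNO3) used = 0.1193 x 0.02313 = 0.002759 mol, which equals the excess n(NaOH).
So n(NaOH) consumed by the sample = 0.01918 - 0.002759 = 0.01642 mol.
n(C6H8O6) = 0.01642 / 1 = 0.01642 mol.
mass C6H8O6 = 0.01642 x 176.12 = 2.893 g, so %C6H8O6 = 2.893/5.2387 x 100 = 55.2%.

55.2%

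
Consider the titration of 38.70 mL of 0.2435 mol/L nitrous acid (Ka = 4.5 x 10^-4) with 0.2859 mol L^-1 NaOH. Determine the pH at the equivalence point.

8.23

n(HNO2) = 0.2435 x 0.03870 = 0.009423 mol; V(NaOH) at equivalence = 0.009423/0.2859 = 0.03296 L.
At equivalence all the acid is converted to NO2-; total volume = 0.03870 + 0.03296 = 0.07166 L, so [NO2-] = 0.009423/0.07166 = 0.1315 M.
Kb = Kw/Ka = 1.0e-14 / 4.5 x 10^-4 = 2.22e-11.
[OH^-] = sqrt(Kb x [NO2-]) = sqrt(2.22e-11 x 0.1315) = 1.71e-6 M.
pOH = 5.77, so pH = 14.00 - 5.77 = 8.23.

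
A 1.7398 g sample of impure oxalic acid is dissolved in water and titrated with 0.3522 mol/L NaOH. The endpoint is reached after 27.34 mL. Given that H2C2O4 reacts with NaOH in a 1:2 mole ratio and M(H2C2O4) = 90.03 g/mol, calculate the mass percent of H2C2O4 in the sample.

24.9%

n(NaOH) = 0.3522 x 0.02734 = 0.009629 mol.
n(H2C2O4) = 0.009629 / 2 = 0.004815 mol.
mass of H2C2O4 = 0.004815 x 90.03 = 0.4335 g.
% purity = 0.4335 / 1.7398 x 100 = 24.9%.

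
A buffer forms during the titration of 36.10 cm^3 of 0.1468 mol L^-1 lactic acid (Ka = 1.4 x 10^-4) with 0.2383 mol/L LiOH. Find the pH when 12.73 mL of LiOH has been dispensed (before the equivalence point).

Initial n(HC3H5O3) = 0.1468 x 0.03610 = 0.005299 mol.
n(LiOH) added = 0.2383 x 0.01273 = 0.003034 mol, converting that many moles of HC3H5O3 to C3H5O3-.
Remaining n(HC3H5O3) = 0.002266 mol; n(C3H5O3-) = 0.003034 mol.
By Henderson-Hasselbalch, pH = pKa + log([A^-]/[HA]) = 3.85 + log(0.003034/0.002266) = 3.85 + (+0.13) = 3.98.

3.98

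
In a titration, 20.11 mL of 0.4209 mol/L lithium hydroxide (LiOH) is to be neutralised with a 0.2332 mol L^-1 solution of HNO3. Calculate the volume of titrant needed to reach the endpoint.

n(LiOH) = 0.4209 mol/L x 0.02011 L = 0.008464 mol.
At equivalence n(HNO3) = n(LiOH) = 0.008464 mol.
V(HNO3) = 0.008464 / 0.2332 = 0.03630 L = 36.3 mL.

36.3 mL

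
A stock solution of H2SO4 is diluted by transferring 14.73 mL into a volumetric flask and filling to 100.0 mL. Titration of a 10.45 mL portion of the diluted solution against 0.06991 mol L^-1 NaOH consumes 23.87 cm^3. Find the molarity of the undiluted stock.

0.542 M

n(NaOH) = 0.06991 x 0.02387 = 0.001669 mol.
n(H2SO4) in the aliquot = 0.001669 x 1/2 = 0.0008344 mol.
[diluted H2SO4] = 0.0008344 / 0.01045 = 0.07984 M.
Dilution factor = 100.0/14.73 = 6.789, so [stock] = 0.07984 x 6.789 = 0.542 M.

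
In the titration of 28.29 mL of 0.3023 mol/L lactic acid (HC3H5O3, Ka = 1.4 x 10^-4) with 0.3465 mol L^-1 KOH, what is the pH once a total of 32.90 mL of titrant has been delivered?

n(acid) = 0.3023 x 0.02829 = 0.008552 mol; n(KOH) added = 0.3465 x 0.03290 = 0.01140 mol.
Base is in excess by 0.01140 - 0.008552 = 0.002848 mol in a total volume of 0.06119 L.
[OH^-] = 0.002848/0.06119 = 0.04654 M, so pOH = 1.33 and pH = 14.00 - 1.33 = 12.67.

12.67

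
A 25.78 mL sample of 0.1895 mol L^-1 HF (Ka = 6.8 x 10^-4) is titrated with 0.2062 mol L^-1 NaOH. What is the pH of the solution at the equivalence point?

n(HF) = 0.1895 x 0.02578 = 0.004885 mol; V(NaOH) at equivalence = 0.004885/0.2062 = 0.02369 L.
At equivalence all the acid is converted to F-; total volume = 0.02578 + 0.02369 = 0.04947 L, so [F-] = 0.004885/0.04947 = 0.09875 M.
Kb = Kw/Ka = 1.0e-14 / 6.8 x 10^-4 = 1.47e-11.
[OH^-] = sqrt(Kb x [F-]) = sqrt(1.47e-11 x 0.09875) = 1.21e-6 M.
pOH = 5.92, so pH = 14.00 - 5.92 = 8.08.

8.08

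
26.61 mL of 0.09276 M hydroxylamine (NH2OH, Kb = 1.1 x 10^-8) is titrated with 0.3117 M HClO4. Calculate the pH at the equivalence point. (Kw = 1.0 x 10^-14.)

n(NH2OH) = 0.09276 x 0.02661 = 0.002468 mol; V(HClO4) at equivalence = 0.002468/0.3117 = 0.007919 L.
At equivalence the base is fully converted to NH3OH+; total volume = 0.03453 L, so [NH3OH+] = 0.002468/0.03453 = 0.07149 M.
Ka(NH3OH+) = Kw/Kb = 1.0e-14 / 1.1 x 10^-8 = 9.09e-7.
[H^+] = sqrt(Ka x [NH3OH+]) = sqrt(9.09e-7 x 0.07149) = 0.000255 M.
pH = -log(0.000255) = 3.59.

3.59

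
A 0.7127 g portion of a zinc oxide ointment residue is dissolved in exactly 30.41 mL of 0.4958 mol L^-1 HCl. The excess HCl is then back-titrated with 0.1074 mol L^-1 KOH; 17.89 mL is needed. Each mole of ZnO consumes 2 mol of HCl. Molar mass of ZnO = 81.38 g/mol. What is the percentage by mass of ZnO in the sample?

75.1%

Total n(HCl) added = 0.4958 x 0.03041 = 0.01508 mol.
n(KOH) used = 0.1074 x 0.01789 = 0.001921 mol, which equals the excess n(HCl).
So n(HCl) consumed by the sample = 0.01508 - 0.001921 = 0.01316 mol.
n(ZnO) = 0.01316 / 2 = 0.006578 mol.
mass ZnO = 0.006578 x 81.38 = 0.5353 g, so %ZnO = 0.5353/0.7127 x 100 = 75.1%.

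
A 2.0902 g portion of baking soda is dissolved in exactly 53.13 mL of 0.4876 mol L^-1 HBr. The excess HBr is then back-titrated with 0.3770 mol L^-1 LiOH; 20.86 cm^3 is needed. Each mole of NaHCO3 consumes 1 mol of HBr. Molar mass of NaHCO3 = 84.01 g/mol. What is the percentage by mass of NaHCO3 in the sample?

72.5%

Total n(HBr) added = 0.4876 x 0.05313 = 0.02591 mol.
n(LiOH) used = 0.3770 x 0.02086 = 0.007864 mol, which equals the excess n(HBr).
So n(HBr) consumed by the sample = 0.02591 - 0.007864 = 0.01804 mol.
n(NaHCO3) = 0.01804 / 1 = 0.01804 mol.
mass NaHCO3 = 0.01804 x 84.01 = 1.516 g, so %NaHCO3 = 1.516/2.0902 x 100 = 72.5%.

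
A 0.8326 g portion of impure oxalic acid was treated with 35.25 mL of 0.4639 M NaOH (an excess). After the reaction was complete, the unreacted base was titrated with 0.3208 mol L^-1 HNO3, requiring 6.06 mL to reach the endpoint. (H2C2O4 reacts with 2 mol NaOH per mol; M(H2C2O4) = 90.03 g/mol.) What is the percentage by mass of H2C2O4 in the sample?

Total n(NaOH) added = 0.4639 x 0.03525 = 0.01635 mol.
n(HNO3) used = 0.3208 x 0.006060 = 0.001944 mol, which equals the excess n(NaOH).
So n(NaOH) consumed by the sample = 0.01635 - 0.001944 = 0.01441 mol.
n(H2C2O4) = 0.01441 / 2 = 0.007204 mol.
mass H2C2O4 = 0.007204 x 90.03 = 0.6486 g, so %H2C2O4 = 0.6486/0.8326 x 100 = 77.9%.

77.9%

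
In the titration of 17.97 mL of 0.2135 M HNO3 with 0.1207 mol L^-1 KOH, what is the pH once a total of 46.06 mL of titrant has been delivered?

n(acid) = 0.2135 x 0.01797 = 0.003837 mol; n(KOH) added = 0.1207 x 0.04606 = 0.005559 mol.
Base is in excess by 0.005559 - 0.003837 = 0.001723 mol in a total volume of 0.06403 L.
[OH^-] = 0.001723/0.06403 = 0.02691 M, so pOH = 1.57 and pH = 14.00 - 1.57 = 12.43.

12.43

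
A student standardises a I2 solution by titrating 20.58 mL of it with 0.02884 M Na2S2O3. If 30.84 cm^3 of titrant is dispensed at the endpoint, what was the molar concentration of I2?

0.0216 M

n(Na2S2O3) = 0.02884 x 0.03084 = 0.0008894 mol.
From the balanced equation, 2 mol Na2S2O3 reacts with 1 mol I2, so n(I2) = 0.0008894 x 1/2 = 0.0004447 mol.
[I2] = 0.0004447 / 0.02058 L = 0.0216 M.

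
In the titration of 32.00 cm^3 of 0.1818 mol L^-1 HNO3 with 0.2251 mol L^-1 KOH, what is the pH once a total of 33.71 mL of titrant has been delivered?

n(acid) = 0.1818 x 0.03200 = 0.005818 mol; n(KOH) added = 0.2251 x 0.03371 = 0.007588 mol.
Base is in excess by 0.007588 - 0.005818 = 0.001771 mol in a total volume of 0.06571 L.
[OH^-] = 0.001771/0.06571 = 0.02694 M, so pOH = 1.57 and pH = 14.00 - 1.57 = 12.43.

12.43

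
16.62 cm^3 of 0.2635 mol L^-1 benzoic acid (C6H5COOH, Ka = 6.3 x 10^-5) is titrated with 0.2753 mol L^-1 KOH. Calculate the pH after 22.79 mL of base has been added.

12.68

n(acid) = 0.2635 x 0.01662 = 0.004379 mol; n(KOH) added = 0.2753 x 0.02279 = 0.006274 mol.
Base is in excess by 0.006274 - 0.004379 = 0.001895 mol in a total volume of 0.03941 L.
[OH^-] = 0.001895/0.03941 = 0.04808 M, so pOH = 1.32 and pH = 14.00 - 1.32 = 12.68.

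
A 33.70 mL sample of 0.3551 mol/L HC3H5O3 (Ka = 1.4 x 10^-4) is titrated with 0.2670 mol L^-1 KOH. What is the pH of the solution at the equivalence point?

n(HC3H5O3) = 0.3551 x 0.03370 = 0.01197 mol; V(KOH) at equivalence = 0.01197/0.2670 = 0.04482 L.
At equivalence all the acid is converted to C3H5O3-; total volume = 0.03370 + 0.04482 = 0.07852 L, so [C3H5O3-] = 0.01197/0.07852 = 0.1524 M.
Kb = Kw/Ka = 1.0e-14 / 1.4 x 10^-4 = 7.14e-11.
[OH^-] = sqrt(Kb x [C3H5O3-]) = sqrt(7.14e-11 x 0.1524) = 3.30e-6 M.
pOH = 5.48, so pH = 14.00 - 5.48 = 8.52.

8.52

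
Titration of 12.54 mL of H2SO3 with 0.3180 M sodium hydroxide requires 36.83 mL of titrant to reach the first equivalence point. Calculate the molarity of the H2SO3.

0.934 M

n(NaOH) = 0.3180 x 0.03683 = 0.01171 mol.
At the first equivalence point, 1 mol OH^- react per mol H2SO3, so n(H2SO3) = 0.01171 / 1 = 0.01171 mol.
[H2SO3] = 0.01171 / 0.01254 L = 0.934 M.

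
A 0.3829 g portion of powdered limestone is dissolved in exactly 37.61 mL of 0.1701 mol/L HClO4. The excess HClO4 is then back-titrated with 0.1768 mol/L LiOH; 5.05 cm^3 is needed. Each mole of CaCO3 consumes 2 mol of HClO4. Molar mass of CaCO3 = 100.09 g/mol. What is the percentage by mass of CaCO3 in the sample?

71.9%

Total n(HClO4) added = 0.1701 x 0.03761 = 0.006397 mol.
n(LiOH) used = 0.1768 x 0.005050 = 0.0008928 mol, which equals the excess n(HClO4).
So n(HClO4) consumed by the sample = 0.006397 - 0.0008928 = 0.005505 mol.
n(CaCO3) = 0.005505 / 2 = 0.002752 mol.
mass CaCO3 = 0.002752 x 100.09 = 0.2755 g, so %CaCO3 = 0.2755/0.3829 x 100 = 71.9%.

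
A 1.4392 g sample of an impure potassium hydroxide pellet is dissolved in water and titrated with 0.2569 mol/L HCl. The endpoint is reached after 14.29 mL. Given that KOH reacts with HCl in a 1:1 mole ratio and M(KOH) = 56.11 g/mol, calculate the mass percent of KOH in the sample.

14.3%

n(HCl) = 0.2569 x 0.01429 = 0.003671 mol.
n(KOH) = 0.003671 / 1 = 0.003671 mol.
mass of KOH = 0.003671 x 56.11 = 0.2060 g.
% purity = 0.2060 / 1.4392 x 100 = 14.3%.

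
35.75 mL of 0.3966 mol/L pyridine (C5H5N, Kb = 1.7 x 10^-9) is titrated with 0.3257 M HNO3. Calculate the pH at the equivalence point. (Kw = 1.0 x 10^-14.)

n(C5H5N) = 0.3966 x 0.03575 = 0.01418 mol; V(HNO3) at equivalence = 0.01418/0.3257 = 0.04353 L.
At equivalence the base is fully converted to C5H5NH+; total volume = 0.07928 L, so [C5H5NH+] = 0.01418/0.07928 = 0.1788 M.
Ka(C5H5NH+) = Kw/Kb = 1.0e-14 / 1.7 x 10^-9 = 5.88e-6.
[H^+] = sqrt(Ka x [C5H5NH+]) = sqrt(5.88e-6 x 0.1788) = 0.00103 M.
pH = -log(0.00103) = 2.99.

2.99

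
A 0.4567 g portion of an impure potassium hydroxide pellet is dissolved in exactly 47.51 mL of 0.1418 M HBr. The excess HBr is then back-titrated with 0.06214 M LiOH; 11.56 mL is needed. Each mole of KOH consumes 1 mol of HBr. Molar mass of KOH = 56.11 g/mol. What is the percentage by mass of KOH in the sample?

73.9%

Total n(HBr) added = 0.1418 x 0.04751 = 0.006737 mol.
n(LiOH) used = 0.06214 x 0.01156 = 0.0007183 mol, which equals the excess n(HBr).
So n(HBr) consumed by the sample = 0.006737 - 0.0007183 = 0.006019 mol.
n(KOH) = 0.006019 / 1 = 0.006019 mol.
mass KOH = 0.006019 x 56.11 = 0.3377 g, so %KOH = 0.3377/0.4567 x 100 = 73.9%.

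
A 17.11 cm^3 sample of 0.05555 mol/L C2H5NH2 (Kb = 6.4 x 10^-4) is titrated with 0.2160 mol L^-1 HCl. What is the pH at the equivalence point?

6.08

n(C2H5NH2) = 0.05555 x 0.01711 = 0.0009505 mol; V(HCl) at equivalence = 0.0009505/0.2160 = 0.004400 L.
At equivalence the base is fully converted to C2H5NH3+; total volume = 0.02151 L, so [C2H5NH3+] = 0.0009505/0.02151 = 0.04419 M.
Ka(C2H5NH3+) = Kw/Kb = 1.0e-14 / 6.4 x 10^-4 = 1.56e-11.
[H^+] = sqrt(Ka x [C2H5NH3+]) = sqrt(1.56e-11 x 0.04419) = 8.31e-7 M.
pH = -log(8.31e-7) = 6.08.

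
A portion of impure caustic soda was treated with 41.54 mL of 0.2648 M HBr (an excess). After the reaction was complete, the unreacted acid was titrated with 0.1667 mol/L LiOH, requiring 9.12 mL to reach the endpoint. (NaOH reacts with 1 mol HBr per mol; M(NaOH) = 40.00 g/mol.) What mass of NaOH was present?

Total n(HBr) added = 0.2648 x 0.04154 = 0.01100 mol.
n(LiOH) used = 0.1667 x 0.009120 = 0.001520 mol, which equals the excess n(HBr).
So n(HBr) consumed by the sample = 0.01100 - 0.001520 = 0.009479 mol.
n(NaOH) = 0.009479 / 1 = 0.009479 mol.
mass = 0.009479 mol x 40.00 g/mol = 0.379 g.

0.379 g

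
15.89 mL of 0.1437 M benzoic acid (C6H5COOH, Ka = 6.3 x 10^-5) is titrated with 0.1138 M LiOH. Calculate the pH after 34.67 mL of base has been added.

n(acid) = 0.1437 x 0.01589 = 0.002283 mol; n(LiOH) added = 0.1138 x 0.03467 = 0.003945 mol.
Base is in excess by 0.003945 - 0.002283 = 0.001662 mol in a total volume of 0.05056 L.
[OH^-] = 0.001662/0.05056 = 0.03287 M, so pOH = 1.48 and pH = 14.00 - 1.48 = 12.52.

12.52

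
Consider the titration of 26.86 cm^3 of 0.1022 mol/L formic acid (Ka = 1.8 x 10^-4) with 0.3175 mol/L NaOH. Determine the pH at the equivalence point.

8.32

n(HCOOH) = 0.1022 x 0.02686 = 0.002745 mol; V(NaOH) at equivalence = 0.002745/0.3175 = 0.008646 L.
At equivalence all the acid is converted to HCOO-; total volume = 0.02686 + 0.008646 = 0.03551 L, so [HCOO-] = 0.002745/0.03551 = 0.07731 M.
Kb = Kw/Ka = 1.0e-14 / 1.8 x 10^-4 = 5.56e-11.
[OH^-] = sqrt(Kb x [HCOO-]) = sqrt(5.56e-11 x 0.07731) = 2.07e-6 M.
pOH = 5.68, so pH = 14.00 - 5.68 = 8.32.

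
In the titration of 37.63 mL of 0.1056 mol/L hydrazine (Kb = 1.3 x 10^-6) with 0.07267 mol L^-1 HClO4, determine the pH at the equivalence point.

4.74

n(N2H4) = 0.1056 x 0.03763 = 0.003974 mol; V(HClO4) at equivalence = 0.003974/0.07267 = 0.05468 L.
At equivalence the base is fully converted to N2H5+; total volume = 0.09231 L, so [N2H5+] = 0.003974/0.09231 = 0.04305 M.
Ka(N2H5+) = Kw/Kb = 1.0e-14 / 1.3 x 10^-6 = 7.69e-9.
[H^+] = sqrt(Ka x [N2H5+]) = sqrt(7.69e-9 x 0.04305) = 1.82e-5 M.
pH = -log(1.82e-5) = 4.74.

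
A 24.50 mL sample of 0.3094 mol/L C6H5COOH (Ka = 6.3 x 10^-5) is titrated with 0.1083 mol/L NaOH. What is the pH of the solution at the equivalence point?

8.55

n(C6H5COOH) = 0.3094 x 0.02450 = 0.007580 mol; V(NaOH) at equivalence = 0.007580/0.1083 = 0.06999 L.
At equivalence all the acid is converted to C6H5COO-; total volume = 0.02450 + 0.06999 = 0.09449 L, so [C6H5COO-] = 0.007580/0.09449 = 0.08022 M.
Kb = Kw/Ka = 1.0e-14 / 6.3 x 10^-5 = 1.59e-10.
[OH^-] = sqrt(Kb x [C6H5COO-]) = sqrt(1.59e-10 x 0.08022) = 3.57e-6 M.
pOH = 5.45, so pH = 14.00 - 5.45 = 8.55.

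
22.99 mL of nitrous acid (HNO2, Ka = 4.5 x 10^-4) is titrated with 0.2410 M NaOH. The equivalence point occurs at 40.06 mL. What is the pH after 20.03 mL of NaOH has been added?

20.03 mL is exactly half the equivalence volume (40.06/2), i.e. the half-equivalence point.
There, n(HA) = n(A^-), so pH = pKa = -log(4.5 x 10^-4) = 3.35.

3.35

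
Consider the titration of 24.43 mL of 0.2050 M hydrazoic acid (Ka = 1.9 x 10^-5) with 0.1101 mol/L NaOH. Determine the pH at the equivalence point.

8.79

n(HN3) = 0.2050 x 0.02443 = 0.005008 mol; V(NaOH) at equivalence = 0.005008/0.1101 = 0.04549 L.
At equivalence all the acid is converted to N3-; total volume = 0.02443 + 0.04549 = 0.06992 L, so [N3-] = 0.005008/0.06992 = 0.07163 M.
Kb = Kw/Ka = 1.0e-14 / 1.9 x 10^-5 = 5.26e-10.
[OH^-] = sqrt(Kb x [N3-]) = sqrt(5.26e-10 x 0.07163) = 6.14e-6 M.
pOH = 5.21, so pH = 14.00 - 5.21 = 8.79.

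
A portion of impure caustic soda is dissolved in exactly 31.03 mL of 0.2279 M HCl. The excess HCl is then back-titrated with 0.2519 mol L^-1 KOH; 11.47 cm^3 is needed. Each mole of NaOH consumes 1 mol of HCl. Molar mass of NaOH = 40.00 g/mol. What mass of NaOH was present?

Total n(HCl) added = 0.2279 x 0.03103 = 0.007072 mol.
n(KOH) used = 0.2519 x 0.01147 = 0.002889 mol, which equals the excess n(HCl).
So n(HCl) consumed by the sample = 0.007072 - 0.002889 = 0.004182 mol.
n(NaOH) = 0.004182 / 1 = 0.004182 mol.
mass = 0.004182 mol x 40.00 g/mol = 0.167 g.

0.167 g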